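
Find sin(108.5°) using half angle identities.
sin(108.5°) = √((1 - cos 217°)/2) = 0.9483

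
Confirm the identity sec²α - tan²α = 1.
LHS = 1/cos²α - sin²α/cos²α = (1 - sin²α)/cos²α = cos²α/cos²α = 1 = RHS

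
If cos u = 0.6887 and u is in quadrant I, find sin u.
sin u = 0.725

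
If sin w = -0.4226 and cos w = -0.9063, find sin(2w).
sin(2w) = 2 sin w cos w = 0.766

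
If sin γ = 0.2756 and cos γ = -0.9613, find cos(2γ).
cos(2γ) = cos²γ - sin²γ = 0.8481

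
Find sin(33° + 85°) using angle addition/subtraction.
sin(33° + 85°) = sin 33° cos 85° + cos 33° sin 85° = 0.8829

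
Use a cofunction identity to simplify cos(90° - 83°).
cos(90° - 83°) = sin(83°)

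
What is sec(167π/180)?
sec(167π/180) = -1.026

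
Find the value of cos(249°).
cos(249°) = -0.3584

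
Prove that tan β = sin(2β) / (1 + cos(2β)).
RHS = 2 sin β cos β / (2cos²β) = sin β/cos β = tan β = LHS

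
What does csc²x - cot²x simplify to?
csc²x - cot²x = 1 (using Pythagorean identity)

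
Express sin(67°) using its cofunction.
sin(67°) = cos(90° - 67°) = cos(23°)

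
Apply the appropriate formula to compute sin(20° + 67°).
sin(20° + 67°) = sin 20° cos 67° + cos 20° sin 67° = 0.9986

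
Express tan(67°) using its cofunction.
tan(67°) = cot(90° - 67°) = cot(23°)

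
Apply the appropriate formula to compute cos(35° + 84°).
cos(35° + 84°) = cos 35° cos 84° - sin 35° sin 84° = -0.4848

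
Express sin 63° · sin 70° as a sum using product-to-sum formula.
sin 63° sin 70° = (1/2)[cos(63°-70°) - cos(63°+70°)]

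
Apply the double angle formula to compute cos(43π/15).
cos(43π/15) = cos²43π/30 - sin²43π/30 = -0.9135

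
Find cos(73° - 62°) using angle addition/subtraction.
cos(73° - 62°) = cos 73° cos 62° + sin 73° sin 62° = 0.9816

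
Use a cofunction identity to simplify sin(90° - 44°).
sin(90° - 44°) = cos(44°)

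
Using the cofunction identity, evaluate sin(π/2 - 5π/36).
sin(π/2 - 5π/36) = cos(5π/36) = 0.9063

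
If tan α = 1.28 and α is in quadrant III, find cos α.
cos α = -0.6156 (using tan²α + 1 = sec²α)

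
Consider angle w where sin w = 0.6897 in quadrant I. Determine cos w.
cos w = √(1 - sin²w) = 0.7241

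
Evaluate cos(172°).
cos(172°) = -0.9903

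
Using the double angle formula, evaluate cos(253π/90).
cos(253π/90) = cos²253π/180 - sin²253π/180 = -0.829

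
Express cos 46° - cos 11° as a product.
cos 46° - cos 11° = -2 sin(28.5°) sin(17.5°)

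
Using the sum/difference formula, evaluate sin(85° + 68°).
sin(85° + 68°) = sin 85° cos 68° + cos 85° sin 68° = 0.454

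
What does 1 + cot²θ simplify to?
1 + cot²θ = csc²θ (using Pythagorean identity)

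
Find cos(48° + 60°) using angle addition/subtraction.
cos(48° + 60°) = cos 48° cos 60° - sin 48° sin 60° = -0.309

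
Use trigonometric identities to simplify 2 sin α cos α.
2 sin α cos α = sin(2α) (using Double angle)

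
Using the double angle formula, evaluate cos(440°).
cos(440°) = cos²220° - sin²220° = 0.1736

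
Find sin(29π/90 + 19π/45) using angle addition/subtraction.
sin(29π/90 + 19π/45) = sin 29π/90 cos 19π/45 + cos 29π/90 sin 19π/45 = 0.7193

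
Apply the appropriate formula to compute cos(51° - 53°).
cos(51° - 53°) = cos 51° cos 53° + sin 51° sin 53° = 0.9994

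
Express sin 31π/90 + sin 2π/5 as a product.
sin 31π/90 + sin 2π/5 = 2 sin(67π/180) cos(-π/36)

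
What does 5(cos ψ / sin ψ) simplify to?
5(cos ψ / sin ψ) = 5(cot ψ) (using Quotient identity)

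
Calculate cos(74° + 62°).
cos(74° + 62°) = cos 74° cos 62° - sin 74° sin 62° = -0.7193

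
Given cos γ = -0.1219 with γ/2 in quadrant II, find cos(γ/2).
cos(γ/2) = ±√((1 + cos γ)/2); negative since γ/2 ∈ QII, so cos(γ/2) = -0.6626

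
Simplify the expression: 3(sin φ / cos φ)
3(sin φ / cos φ) = 3(tan φ) (using Quotient identity)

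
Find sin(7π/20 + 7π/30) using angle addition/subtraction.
sin(7π/20 + 7π/30) = sin 7π/20 cos 7π/30 + cos 7π/20 sin 7π/30 = (√6+√2)/4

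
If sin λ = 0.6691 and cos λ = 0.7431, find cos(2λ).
cos(2λ) = cos²λ - sin²λ = 0.1045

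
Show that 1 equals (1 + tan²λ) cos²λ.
RHS = sec²λ · cos²λ = (1/cos²λ) · cos²λ = 1 = LHS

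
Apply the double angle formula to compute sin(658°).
sin(658°) = 2 sin 329° cos 329° = -0.8829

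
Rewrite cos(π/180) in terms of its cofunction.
cos(π/180) = sin(π/2 - π/180) = sin(89π/180)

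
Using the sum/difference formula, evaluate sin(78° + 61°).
sin(78° + 61°) = sin 78° cos 61° + cos 78° sin 61° = 0.6561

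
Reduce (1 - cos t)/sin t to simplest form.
(1 - cos t)/sin t = tan(t/2) (using Half angle)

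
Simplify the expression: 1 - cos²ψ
1 - cos²ψ = sin²ψ (using Pythagorean identity)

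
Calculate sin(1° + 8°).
sin(1° + 8°) = sin 1° cos 8° + cos 1° sin 8° = 0.1564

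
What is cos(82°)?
cos(82°) = 0.1392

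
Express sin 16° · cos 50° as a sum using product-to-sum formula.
sin 16° cos 50° = (1/2)[sin(16°+50°) + sin(16°-50°)]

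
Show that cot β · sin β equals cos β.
LHS = (cos β/sin β) · sin β = cos β = RHS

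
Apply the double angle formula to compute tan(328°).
tan(328°) = 2 tan 164° / (1 - tan²164°) = -0.6249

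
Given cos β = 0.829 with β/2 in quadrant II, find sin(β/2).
sin(β/2) = ±√((1 - cos β)/2); positive since β/2 ∈ QII, so sin(β/2) = 0.2924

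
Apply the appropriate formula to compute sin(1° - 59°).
sin(1° - 59°) = sin 1° cos 59° - cos 1° sin 59° = -0.848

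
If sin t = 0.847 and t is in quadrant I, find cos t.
cos t = 0.5316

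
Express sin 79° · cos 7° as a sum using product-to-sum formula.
sin 79° cos 7° = (1/2)[sin(79°+7°) + sin(79°-7°)]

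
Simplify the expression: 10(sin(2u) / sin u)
10(sin(2u) / sin u) = 10(2 cos u) (using Double angle)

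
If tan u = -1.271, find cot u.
cot u = 1/tan u = -0.7868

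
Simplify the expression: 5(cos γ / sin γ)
5(cos γ / sin γ) = 5(cot γ) (using Quotient identity)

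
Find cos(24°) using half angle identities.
cos(24°) = √((1 + cos 48°)/2) = 0.9135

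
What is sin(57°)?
sin(57°) = 0.8387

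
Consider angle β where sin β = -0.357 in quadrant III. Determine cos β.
cos β = ±√(1 - sin²β) = -0.9341 (negative in QIII)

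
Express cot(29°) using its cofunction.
cot(29°) = tan(90° - 29°) = tan(61°)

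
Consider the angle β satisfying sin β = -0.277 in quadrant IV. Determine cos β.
cos β = √(1 - sin²β) = 0.9609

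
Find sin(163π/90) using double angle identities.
sin(163π/90) = 2 sin 163π/180 cos 163π/180 = -0.5592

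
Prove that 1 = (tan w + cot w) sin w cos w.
RHS = (sin w/cos w + cos w/sin w) sin w cos w = ((sin²w + cos²w)/(sin w cos w)) · sin w cos w = sin²w + cos²w = 1 = LHS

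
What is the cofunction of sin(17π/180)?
sin(17π/180) = cos(π/2 - 17π/180) = cos(73π/180)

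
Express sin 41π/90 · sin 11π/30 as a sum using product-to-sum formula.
sin 41π/90 sin 11π/30 = (1/2)[cos(41π/90-11π/30) - cos(41π/90+11π/30)]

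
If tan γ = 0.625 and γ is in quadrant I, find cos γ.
cos γ = 0.848 (using tan²γ + 1 = sec²γ)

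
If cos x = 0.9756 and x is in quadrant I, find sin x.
sin x = 0.2196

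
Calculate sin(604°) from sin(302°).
sin(604°) = 2 sin 302° cos 302° = -0.8988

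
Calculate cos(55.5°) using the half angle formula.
cos(55.5°) = √((1 + cos 111°)/2) = 0.5664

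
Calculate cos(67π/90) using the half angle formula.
cos(67π/90) = -√((1 + cos 67π/45)/2) = -0.6947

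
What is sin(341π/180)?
sin(341π/180) = -0.3256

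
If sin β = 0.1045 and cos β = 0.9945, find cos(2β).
cos(2β) = cos²β - sin²β = 0.9781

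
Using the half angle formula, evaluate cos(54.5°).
cos(54.5°) = √((1 + cos 109°)/2) = 0.5807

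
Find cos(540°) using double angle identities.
cos(540°) = 2cos²270° - 1 = -1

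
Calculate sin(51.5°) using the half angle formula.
sin(51.5°) = √((1 - cos 103°)/2) = 0.7826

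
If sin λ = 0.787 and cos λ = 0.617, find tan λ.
tan λ = sin λ / cos λ = 1.276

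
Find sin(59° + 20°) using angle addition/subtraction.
sin(59° + 20°) = sin 59° cos 20° + cos 59° sin 20° = 0.9816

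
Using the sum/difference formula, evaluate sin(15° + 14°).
sin(15° + 14°) = sin 15° cos 14° + cos 15° sin 14° = 0.4848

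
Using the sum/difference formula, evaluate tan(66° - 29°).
tan(66° - 29°) = (tan 66° - tan 29°)/(1 + tan 66° tan 29°) = 0.7536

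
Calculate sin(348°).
sin(348°) = -0.2079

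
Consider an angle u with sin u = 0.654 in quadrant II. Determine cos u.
cos u = ±√(1 - sin²u) = -0.7565 (negative in QII)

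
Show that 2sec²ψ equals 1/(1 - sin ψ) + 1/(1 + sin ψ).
RHS = [(1 + sin ψ) + (1 - sin ψ)] / [(1 - sin ψ)(1 + sin ψ)] = 2/(1 - sin²ψ) = 2/cos²ψ = 2sec²ψ = LHS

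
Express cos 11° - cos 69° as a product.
cos 11° - cos 69° = -2 sin(40°) sin(-29°)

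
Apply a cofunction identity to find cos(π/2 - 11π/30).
cos(π/2 - 11π/30) = sin(11π/30) = 0.9135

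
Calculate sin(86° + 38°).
sin(86° + 38°) = sin 86° cos 38° + cos 86° sin 38° = 0.829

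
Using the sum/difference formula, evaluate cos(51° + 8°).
cos(51° + 8°) = cos 51° cos 8° - sin 51° sin 8° = 0.515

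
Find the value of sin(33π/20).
sin(33π/20) = -0.891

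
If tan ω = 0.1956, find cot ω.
cot ω = 1/tan ω = 5.112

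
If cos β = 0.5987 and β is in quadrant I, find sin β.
sin β = 0.801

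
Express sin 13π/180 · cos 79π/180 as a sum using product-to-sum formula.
sin 13π/180 cos 79π/180 = (1/2)[sin(13π/180+79π/180) + sin(13π/180-79π/180)]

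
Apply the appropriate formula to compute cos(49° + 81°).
cos(49° + 81°) = cos 49° cos 81° - sin 49° sin 81° = -0.6428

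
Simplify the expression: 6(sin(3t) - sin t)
6(sin(3t) - sin t) = 6(2 cos(2t) sin t) (using Sum-to-product)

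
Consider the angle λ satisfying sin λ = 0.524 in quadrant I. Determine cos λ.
cos λ = √(1 - sin²λ) = 0.8517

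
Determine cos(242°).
cos(242°) = -0.4695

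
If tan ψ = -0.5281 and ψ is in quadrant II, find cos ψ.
cos ψ = -0.8843 (using tan²ψ + 1 = sec²ψ)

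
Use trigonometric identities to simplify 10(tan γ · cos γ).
10(tan γ · cos γ) = 10(sin γ) (using Quotient identity)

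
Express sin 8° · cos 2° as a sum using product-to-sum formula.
sin 8° cos 2° = (1/2)[sin(8°+2°) + sin(8°-2°)]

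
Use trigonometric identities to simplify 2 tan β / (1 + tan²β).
2 tan β / (1 + tan²β) = sin(2β) (using Double angle)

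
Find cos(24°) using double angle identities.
cos(24°) = cos²12° - sin²12° = 0.9135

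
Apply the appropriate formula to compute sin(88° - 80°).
sin(88° - 80°) = sin 88° cos 80° - cos 88° sin 80° = 0.1392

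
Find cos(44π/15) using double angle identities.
cos(44π/15) = cos²22π/15 - sin²22π/15 = -0.9781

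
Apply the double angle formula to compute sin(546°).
sin(546°) = 2 sin 273° cos 273° = -0.1045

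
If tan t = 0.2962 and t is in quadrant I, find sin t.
sin t = 0.284 (using tan²t + 1 = sec²t)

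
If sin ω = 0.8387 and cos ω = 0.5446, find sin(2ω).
sin(2ω) = 2 sin ω cos ω = 0.9135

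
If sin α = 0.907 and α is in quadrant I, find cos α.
cos α = 0.4211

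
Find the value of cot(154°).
cot(154°) = -2.05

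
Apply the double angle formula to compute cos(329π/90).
cos(329π/90) = cos²329π/180 - sin²329π/180 = 0.4695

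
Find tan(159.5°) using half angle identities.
tan(159.5°) = sin 319° / (1 + cos 319°) = -0.3739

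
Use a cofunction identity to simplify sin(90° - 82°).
sin(90° - 82°) = cos(82°)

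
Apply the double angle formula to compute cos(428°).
cos(428°) = cos²214° - sin²214° = 0.3746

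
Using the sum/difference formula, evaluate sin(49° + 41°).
sin(49° + 41°) = sin 49° cos 41° + cos 49° sin 41° = 1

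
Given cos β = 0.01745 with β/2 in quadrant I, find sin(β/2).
sin(β/2) = ±√((1 - cos β)/2); positive since β/2 ∈ QI, so sin(β/2) = 0.7009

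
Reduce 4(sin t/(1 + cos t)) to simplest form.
4(sin t/(1 + cos t)) = 4(tan(t/2)) (using Half angle)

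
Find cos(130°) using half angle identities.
cos(130°) = -√((1 + cos 260°)/2) = -0.6428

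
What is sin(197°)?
sin(197°) = -0.2924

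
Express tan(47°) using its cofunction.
tan(47°) = cot(90° - 47°) = cot(43°)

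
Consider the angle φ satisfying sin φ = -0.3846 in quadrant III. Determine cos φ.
cos φ = ±√(1 - sin²φ) = -0.9231 (negative in QIII)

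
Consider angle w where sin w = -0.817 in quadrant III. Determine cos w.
cos w = ±√(1 - sin²w) = -0.5766 (negative in QIII)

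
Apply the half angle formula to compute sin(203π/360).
sin(203π/360) = √((1 - cos 203π/180)/2) = 0.9799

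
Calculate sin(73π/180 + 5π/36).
sin(73π/180 + 5π/36) = sin 73π/180 cos 5π/36 + cos 73π/180 sin 5π/36 = 0.9903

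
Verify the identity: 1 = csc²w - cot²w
RHS = 1/sin²w - cos²w/sin²w = (1 - cos²w)/sin²w = sin²w/sin²w = 1 = LHS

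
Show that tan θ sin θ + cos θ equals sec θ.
LHS = sin²θ/cos θ + cos θ = (sin²θ + cos²θ)/cos θ = 1/cos θ = sec θ = RHS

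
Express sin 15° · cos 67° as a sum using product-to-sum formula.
sin 15° cos 67° = (1/2)[sin(15°+67°) + sin(15°-67°)]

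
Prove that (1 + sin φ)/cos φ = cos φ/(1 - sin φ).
LHS = (1 + sin φ)(1 - sin φ) / (cos φ(1 - sin φ)) = (1 - sin²φ) / (cos φ(1 - sin φ)) = cos²φ / (cos φ(1 - sin φ)) = cos φ/(1 - sin φ) = RHS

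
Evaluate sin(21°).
sin(21°) = 0.3584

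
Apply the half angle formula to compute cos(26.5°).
cos(26.5°) = √((1 + cos 53°)/2) = 0.8949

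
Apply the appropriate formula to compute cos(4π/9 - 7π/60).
cos(4π/9 - 7π/60) = cos 4π/9 cos 7π/60 + sin 4π/9 sin 7π/60 = 0.515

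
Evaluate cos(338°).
cos(338°) = 0.9272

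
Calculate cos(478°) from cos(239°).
cos(478°) = cos²239° - sin²239° = -0.4695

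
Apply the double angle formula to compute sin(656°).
sin(656°) = 2 sin 328° cos 328° = -0.8988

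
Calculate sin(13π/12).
sin(13π/12) = -(√6-√2)/4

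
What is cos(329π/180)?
cos(329π/180) = 0.8572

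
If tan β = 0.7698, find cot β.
cot β = 1/tan β = 1.299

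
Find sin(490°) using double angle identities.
sin(490°) = 2 sin 245° cos 245° = 0.766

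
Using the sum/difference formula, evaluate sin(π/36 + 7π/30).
sin(π/36 + 7π/30) = sin π/36 cos 7π/30 + cos π/36 sin 7π/30 = 0.7314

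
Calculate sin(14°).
sin(14°) = 0.2419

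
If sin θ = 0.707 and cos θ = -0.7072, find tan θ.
tan θ = sin θ / cos θ = -0.9997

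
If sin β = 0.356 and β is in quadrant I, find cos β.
cos β = 0.9345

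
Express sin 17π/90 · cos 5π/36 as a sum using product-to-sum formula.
sin 17π/90 cos 5π/36 = (1/2)[sin(17π/90+5π/36) + sin(17π/90-5π/36)]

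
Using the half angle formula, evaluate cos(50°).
cos(50°) = √((1 + cos 100°)/2) = 0.6428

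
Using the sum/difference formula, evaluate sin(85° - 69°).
sin(85° - 69°) = sin 85° cos 69° - cos 85° sin 69° = 0.2756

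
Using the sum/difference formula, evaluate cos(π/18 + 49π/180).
cos(π/18 + 49π/180) = cos π/18 cos 49π/180 - sin π/18 sin 49π/180 = 0.515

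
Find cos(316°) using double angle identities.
cos(316°) = cos²158° - sin²158° = 0.7193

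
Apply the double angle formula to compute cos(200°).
cos(200°) = cos²100° - sin²100° = -0.9397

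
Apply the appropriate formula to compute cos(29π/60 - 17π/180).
cos(29π/60 - 17π/180) = cos 29π/60 cos 17π/180 + sin 29π/60 sin 17π/180 = 0.342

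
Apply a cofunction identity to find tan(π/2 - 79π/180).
tan(π/2 - 79π/180) = cot(79π/180) = 0.1944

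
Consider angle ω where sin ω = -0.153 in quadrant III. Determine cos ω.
cos ω = ±√(1 - sin²ω) = -0.9882 (negative in QIII)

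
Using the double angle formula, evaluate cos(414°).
cos(414°) = 2cos²207° - 1 = 0.5878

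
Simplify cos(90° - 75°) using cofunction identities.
cos(90° - 75°) = sin(75°)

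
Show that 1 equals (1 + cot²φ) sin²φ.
RHS = csc²φ · sin²φ = (1/sin²φ) · sin²φ = 1 = LHS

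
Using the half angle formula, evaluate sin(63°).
sin(63°) = √((1 - cos 126°)/2) = 0.891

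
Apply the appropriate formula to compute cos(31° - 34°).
cos(31° - 34°) = cos 31° cos 34° + sin 31° sin 34° = 0.9986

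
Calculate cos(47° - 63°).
cos(47° - 63°) = cos 47° cos 63° + sin 47° sin 63° = 0.9613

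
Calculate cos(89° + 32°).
cos(89° + 32°) = cos 89° cos 32° - sin 89° sin 32° = -0.515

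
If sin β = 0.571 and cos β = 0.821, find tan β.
tan β = sin β / cos β = 0.6955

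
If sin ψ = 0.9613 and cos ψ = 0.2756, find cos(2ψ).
cos(2ψ) = cos²ψ - sin²ψ = -0.8481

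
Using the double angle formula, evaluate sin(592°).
sin(592°) = 2 sin 296° cos 296° = -0.788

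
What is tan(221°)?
tan(221°) = 0.8693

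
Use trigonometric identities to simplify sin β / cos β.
sin β / cos β = tan β (using Quotient identity)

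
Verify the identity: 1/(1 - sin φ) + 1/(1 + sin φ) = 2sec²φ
LHS = [(1 + sin φ) + (1 - sin φ)] / [(1 - sin φ)(1 + sin φ)] = 2/(1 - sin²φ) = 2/cos²φ = 2sec²φ = RHS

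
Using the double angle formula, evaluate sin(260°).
sin(260°) = 2 sin 130° cos 130° = -0.9848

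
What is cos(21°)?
cos(21°) = 0.9336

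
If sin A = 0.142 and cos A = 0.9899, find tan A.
tan A = sin A / cos A = 0.1434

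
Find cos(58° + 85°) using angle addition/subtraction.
cos(58° + 85°) = cos 58° cos 85° - sin 58° sin 85° = -0.7986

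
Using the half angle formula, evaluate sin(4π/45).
sin(4π/45) = √((1 - cos 8π/45)/2) = 0.2756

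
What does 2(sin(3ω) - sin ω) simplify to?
2(sin(3ω) - sin ω) = 2(2 cos(2ω) sin ω) (using Sum-to-product)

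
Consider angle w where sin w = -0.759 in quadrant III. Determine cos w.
cos w = ±√(1 - sin²w) = -0.6511 (negative in QIII)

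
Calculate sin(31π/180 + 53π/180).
sin(31π/180 + 53π/180) = sin 31π/180 cos 53π/180 + cos 31π/180 sin 53π/180 = 0.9945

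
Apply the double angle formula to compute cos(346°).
cos(346°) = cos²173° - sin²173° = 0.9703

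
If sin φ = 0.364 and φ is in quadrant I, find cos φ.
cos φ = 0.9314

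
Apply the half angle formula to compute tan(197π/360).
tan(197π/360) = sin 197π/180 / (1 + cos 197π/180) = -6.691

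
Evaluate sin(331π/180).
sin(331π/180) = -0.4848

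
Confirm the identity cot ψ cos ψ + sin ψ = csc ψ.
LHS = cos²ψ/sin ψ + sin ψ = (cos²ψ + sin²ψ)/sin ψ = 1/sin ψ = csc ψ = RHS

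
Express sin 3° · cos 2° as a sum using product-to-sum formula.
sin 3° cos 2° = (1/2)[sin(3°+2°) + sin(3°-2°)]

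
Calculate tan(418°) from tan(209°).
tan(418°) = 2 tan 209° / (1 - tan²209°) = 1.6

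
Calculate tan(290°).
tan(290°) = -2.747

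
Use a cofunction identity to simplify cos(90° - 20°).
cos(90° - 20°) = sin(20°)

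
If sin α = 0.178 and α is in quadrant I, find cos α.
cos α = 0.984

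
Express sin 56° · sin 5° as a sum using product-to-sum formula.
sin 56° sin 5° = (1/2)[cos(56°-5°) - cos(56°+5°)]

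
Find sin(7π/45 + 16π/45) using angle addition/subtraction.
sin(7π/45 + 16π/45) = sin 7π/45 cos 16π/45 + cos 7π/45 sin 16π/45 = 0.9994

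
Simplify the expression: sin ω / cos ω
sin ω / cos ω = tan ω (using Quotient identity)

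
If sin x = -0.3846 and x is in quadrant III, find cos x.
cos x = -0.9231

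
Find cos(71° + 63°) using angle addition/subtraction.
cos(71° + 63°) = cos 71° cos 63° - sin 71° sin 63° = -0.6947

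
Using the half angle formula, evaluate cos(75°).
cos(75°) = √((1 + cos 150°)/2) = (√6-√2)/4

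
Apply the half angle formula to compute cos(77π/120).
cos(77π/120) = -√((1 + cos 77π/60)/2) = -0.4305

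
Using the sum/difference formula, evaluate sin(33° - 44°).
sin(33° - 44°) = sin 33° cos 44° - cos 33° sin 44° = -0.1908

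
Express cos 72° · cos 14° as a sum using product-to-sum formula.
cos 72° cos 14° = (1/2)[cos(72°-14°) + cos(72°+14°)]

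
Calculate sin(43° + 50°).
sin(43° + 50°) = sin 43° cos 50° + cos 43° sin 50° = 0.9986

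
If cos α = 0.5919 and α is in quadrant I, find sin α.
sin α = 0.806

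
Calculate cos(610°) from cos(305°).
cos(610°) = cos²305° - sin²305° = -0.342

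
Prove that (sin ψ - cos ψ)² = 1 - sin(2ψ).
LHS = sin²ψ - 2 sin ψ cos ψ + cos²ψ = (sin²ψ + cos²ψ) - 2 sin ψ cos ψ = 1 - sin(2ψ) = RHS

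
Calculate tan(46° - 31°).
tan(46° - 31°) = (tan 46° - tan 31°)/(1 + tan 46° tan 31°) = 2-√3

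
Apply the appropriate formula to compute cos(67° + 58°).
cos(67° + 58°) = cos 67° cos 58° - sin 67° sin 58° = -0.5736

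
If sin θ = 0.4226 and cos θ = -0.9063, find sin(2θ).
sin(2θ) = 2 sin θ cos θ = -0.766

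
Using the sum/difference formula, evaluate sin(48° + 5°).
sin(48° + 5°) = sin 48° cos 5° + cos 48° sin 5° = 0.7986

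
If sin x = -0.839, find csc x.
csc x = 1/sin x = -1.192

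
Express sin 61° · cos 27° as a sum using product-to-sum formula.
sin 61° cos 27° = (1/2)[sin(61°+27°) + sin(61°-27°)]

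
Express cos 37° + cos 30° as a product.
cos 37° + cos 30° = 2 cos(33.5°) cos(3.5°)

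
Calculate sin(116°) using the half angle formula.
sin(116°) = √((1 - cos 232°)/2) = 0.8988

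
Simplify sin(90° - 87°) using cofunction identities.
sin(90° - 87°) = cos(87°)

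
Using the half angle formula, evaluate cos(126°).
cos(126°) = -√((1 + cos 252°)/2) = -0.5878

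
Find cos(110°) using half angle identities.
cos(110°) = -√((1 + cos 220°)/2) = -0.342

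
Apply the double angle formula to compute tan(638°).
tan(638°) = 2 tan 319° / (1 - tan²319°) = -7.115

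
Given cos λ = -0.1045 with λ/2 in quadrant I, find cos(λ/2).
cos(λ/2) = ±√((1 + cos λ)/2); positive since λ/2 ∈ QI, so cos(λ/2) = 0.6691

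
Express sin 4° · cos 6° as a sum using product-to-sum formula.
sin 4° cos 6° = (1/2)[sin(4°+6°) + sin(4°-6°)]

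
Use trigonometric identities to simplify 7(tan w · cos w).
7(tan w · cos w) = 7(sin w) (using Quotient identity)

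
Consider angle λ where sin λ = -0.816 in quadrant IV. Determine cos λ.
cos λ = √(1 - sin²λ) = 0.5781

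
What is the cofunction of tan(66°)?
tan(66°) = cot(90° - 66°) = cot(24°)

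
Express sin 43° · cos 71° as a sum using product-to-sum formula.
sin 43° cos 71° = (1/2)[sin(43°+71°) + sin(43°-71°)]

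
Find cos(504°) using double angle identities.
cos(504°) = cos²252° - sin²252° = -0.809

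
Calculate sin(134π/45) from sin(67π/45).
sin(134π/45) = 2 sin 67π/45 cos 67π/45 = 0.06976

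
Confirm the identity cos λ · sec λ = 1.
LHS = cos λ · (1/cos λ) = 1 = RHS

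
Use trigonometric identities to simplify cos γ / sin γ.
cos γ / sin γ = cot γ (using Quotient identity)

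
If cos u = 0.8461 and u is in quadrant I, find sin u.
sin u = 0.533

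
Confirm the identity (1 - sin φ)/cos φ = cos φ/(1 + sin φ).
LHS = (1 - sin φ)(1 + sin φ) / (cos φ(1 + sin φ)) = (1 - sin²φ) / (cos φ(1 + sin φ)) = cos²φ / (cos φ(1 + sin φ)) = cos φ/(1 + sin φ) = RHS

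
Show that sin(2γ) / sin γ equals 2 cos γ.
LHS = 2 sin γ cos γ / sin γ = 2 cos γ = RHS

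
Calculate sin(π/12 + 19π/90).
sin(π/12 + 19π/90) = sin π/12 cos 19π/90 + cos π/12 sin 19π/90 = 0.7986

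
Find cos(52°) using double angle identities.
cos(52°) = cos²26° - sin²26° = 0.6157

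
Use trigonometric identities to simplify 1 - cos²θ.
1 - cos²θ = sin²θ (using Pythagorean identity)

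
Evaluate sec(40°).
sec(40°) = 1.305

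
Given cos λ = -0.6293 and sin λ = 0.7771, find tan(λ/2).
tan(λ/2) = sin λ / (1 + cos λ) = 2.096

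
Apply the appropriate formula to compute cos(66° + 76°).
cos(66° + 76°) = cos 66° cos 76° - sin 66° sin 76° = -0.788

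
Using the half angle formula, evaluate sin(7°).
sin(7°) = √((1 - cos 14°)/2) = 0.1219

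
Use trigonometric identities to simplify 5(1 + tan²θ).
5(1 + tan²θ) = 5(sec²θ) (using Pythagorean identity)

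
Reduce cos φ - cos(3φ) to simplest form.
cos φ - cos(3φ) = 2 sin(2φ) sin φ (using Sum-to-product)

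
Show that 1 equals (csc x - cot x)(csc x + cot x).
RHS = csc²x - cot²x = (1 + cot²x) - cot²x = 1 = LHS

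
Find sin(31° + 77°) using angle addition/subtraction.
sin(31° + 77°) = sin 31° cos 77° + cos 31° sin 77° = 0.9511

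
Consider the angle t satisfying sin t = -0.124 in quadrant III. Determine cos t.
cos t = ±√(1 - sin²t) = -0.9923 (negative in QIII)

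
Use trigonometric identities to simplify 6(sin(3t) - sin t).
6(sin(3t) - sin t) = 6(2 cos(2t) sin t) (using Sum-to-product)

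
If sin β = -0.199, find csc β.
csc β = 1/sin β = -5.025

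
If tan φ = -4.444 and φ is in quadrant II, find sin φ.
sin φ = 0.9756 (using tan²φ + 1 = sec²φ)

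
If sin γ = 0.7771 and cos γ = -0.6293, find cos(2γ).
cos(2γ) = cos²γ - sin²γ = -0.2079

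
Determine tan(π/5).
tan(π/5) = 0.7265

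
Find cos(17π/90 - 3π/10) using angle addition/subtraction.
cos(17π/90 - 3π/10) = cos 17π/90 cos 3π/10 + sin 17π/90 sin 3π/10 = 0.9397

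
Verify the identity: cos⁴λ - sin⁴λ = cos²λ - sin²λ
LHS = (cos²λ - sin²λ)(cos²λ + sin²λ) = (cos²λ - sin²λ) · 1 = cos²λ - sin²λ = RHS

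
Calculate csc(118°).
csc(118°) = 1.133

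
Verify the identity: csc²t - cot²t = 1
LHS = 1/sin²t - cos²t/sin²t = (1 - cos²t)/sin²t = sin²t/sin²t = 1 = RHS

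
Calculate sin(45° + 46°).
sin(45° + 46°) = sin 45° cos 46° + cos 45° sin 46° = 0.9998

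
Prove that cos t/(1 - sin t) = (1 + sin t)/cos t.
RHS = (1 + sin t)(1 - sin t) / (cos t(1 - sin t)) = (1 - sin²t) / (cos t(1 - sin t)) = cos²t / (cos t(1 - sin t)) = cos t/(1 - sin t) = LHS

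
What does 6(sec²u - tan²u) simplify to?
6(sec²u - tan²u) = 6 (using Pythagorean identity)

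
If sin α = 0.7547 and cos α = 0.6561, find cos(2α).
cos(2α) = cos²α - sin²α = -0.1391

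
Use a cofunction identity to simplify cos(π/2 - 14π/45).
cos(π/2 - 14π/45) = sin(14π/45)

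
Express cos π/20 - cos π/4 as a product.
cos π/20 - cos π/4 = -2 sin(3π/20) sin(-π/10)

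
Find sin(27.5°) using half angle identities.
sin(27.5°) = √((1 - cos 55°)/2) = 0.4617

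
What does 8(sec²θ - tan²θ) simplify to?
8(sec²θ - tan²θ) = 8 (using Pythagorean identity)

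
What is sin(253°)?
sin(253°) = -0.9563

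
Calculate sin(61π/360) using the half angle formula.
sin(61π/360) = √((1 - cos 61π/180)/2) = 0.5075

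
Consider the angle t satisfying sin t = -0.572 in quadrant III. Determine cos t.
cos t = ±√(1 - sin²t) = -0.8203 (negative in QIII)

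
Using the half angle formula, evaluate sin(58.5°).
sin(58.5°) = √((1 - cos 117°)/2) = 0.8526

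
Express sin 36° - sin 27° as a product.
sin 36° - sin 27° = 2 cos(31.5°) sin(4.5°)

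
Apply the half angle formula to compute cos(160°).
cos(160°) = -√((1 + cos 320°)/2) = -0.9397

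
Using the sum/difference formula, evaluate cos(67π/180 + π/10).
cos(67π/180 + π/10) = cos 67π/180 cos π/10 - sin 67π/180 sin π/10 = 0.08716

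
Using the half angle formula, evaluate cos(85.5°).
cos(85.5°) = √((1 + cos 171°)/2) = 0.07846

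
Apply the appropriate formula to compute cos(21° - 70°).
cos(21° - 70°) = cos 21° cos 70° + sin 21° sin 70° = 0.6561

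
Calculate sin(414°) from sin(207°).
sin(414°) = 2 sin 207° cos 207° = 0.809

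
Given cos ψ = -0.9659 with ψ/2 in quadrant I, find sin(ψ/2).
sin(ψ/2) = ±√((1 - cos ψ)/2); positive since ψ/2 ∈ QI, so sin(ψ/2) = 0.9914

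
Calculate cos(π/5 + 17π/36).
cos(π/5 + 17π/36) = cos π/5 cos 17π/36 - sin π/5 sin 17π/36 = -0.515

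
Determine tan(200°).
tan(200°) = 0.364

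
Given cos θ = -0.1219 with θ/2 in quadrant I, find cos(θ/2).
cos(θ/2) = ±√((1 + cos θ)/2); positive since θ/2 ∈ QI, so cos(θ/2) = 0.6626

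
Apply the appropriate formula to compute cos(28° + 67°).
cos(28° + 67°) = cos 28° cos 67° - sin 28° sin 67° = -0.08716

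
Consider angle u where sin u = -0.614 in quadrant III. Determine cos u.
cos u = ±√(1 - sin²u) = -0.7893 (negative in QIII)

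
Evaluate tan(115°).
tan(115°) = -2.145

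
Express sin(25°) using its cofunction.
sin(25°) = cos(90° - 25°) = cos(65°)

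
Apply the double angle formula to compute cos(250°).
cos(250°) = cos²125° - sin²125° = -0.342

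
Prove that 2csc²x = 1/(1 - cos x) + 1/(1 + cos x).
RHS = [(1 + cos x) + (1 - cos x)] / [(1 - cos x)(1 + cos x)] = 2/(1 - cos²x) = 2/sin²x = 2csc²x = LHS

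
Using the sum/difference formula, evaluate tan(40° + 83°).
tan(40° + 83°) = (tan 40° + tan 83°)/(1 - tan 40° tan 83°) = -1.54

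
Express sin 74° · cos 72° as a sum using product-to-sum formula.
sin 74° cos 72° = (1/2)[sin(74°+72°) + sin(74°-72°)]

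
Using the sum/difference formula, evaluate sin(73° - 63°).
sin(73° - 63°) = sin 73° cos 63° - cos 73° sin 63° = 0.1736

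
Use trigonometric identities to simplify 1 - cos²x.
1 - cos²x = sin²x (using Pythagorean identity)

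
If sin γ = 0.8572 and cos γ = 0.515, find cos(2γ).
cos(2γ) = cos²γ - sin²γ = -0.4696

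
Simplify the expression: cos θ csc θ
cos θ csc θ = cot θ (using Reciprocal + quotient)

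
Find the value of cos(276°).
cos(276°) = 0.1045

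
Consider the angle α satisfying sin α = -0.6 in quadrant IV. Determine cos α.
cos α = √(1 - sin²α) = 0.8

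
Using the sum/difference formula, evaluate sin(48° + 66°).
sin(48° + 66°) = sin 48° cos 66° + cos 48° sin 66° = 0.9135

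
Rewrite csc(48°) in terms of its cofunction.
csc(48°) = sec(90° - 48°) = sec(42°)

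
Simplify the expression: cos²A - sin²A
cos²A - sin²A = cos(2A) (using Double angle)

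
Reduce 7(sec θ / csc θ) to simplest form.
7(sec θ / csc θ) = 7(tan θ) (using Reciprocal identities)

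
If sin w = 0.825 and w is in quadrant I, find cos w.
cos w = 0.5651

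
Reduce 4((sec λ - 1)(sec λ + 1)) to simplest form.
4((sec λ - 1)(sec λ + 1)) = 4(tan²λ) (using Diff. of squares)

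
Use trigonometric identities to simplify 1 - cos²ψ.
1 - cos²ψ = sin²ψ (using Pythagorean identity)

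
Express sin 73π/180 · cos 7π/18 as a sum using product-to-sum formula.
sin 73π/180 cos 7π/18 = (1/2)[sin(73π/180+7π/18) + sin(73π/180-7π/18)]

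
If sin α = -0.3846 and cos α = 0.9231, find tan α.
tan α = sin α / cos α = -0.4166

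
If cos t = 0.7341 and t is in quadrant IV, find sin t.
sin t = -0.679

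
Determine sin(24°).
sin(24°) = 0.4067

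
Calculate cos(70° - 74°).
cos(70° - 74°) = cos 70° cos 74° + sin 70° sin 74° = 0.9976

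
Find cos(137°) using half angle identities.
cos(137°) = -√((1 + cos 274°)/2) = -0.7314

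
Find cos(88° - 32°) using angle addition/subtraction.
cos(88° - 32°) = cos 88° cos 32° + sin 88° sin 32° = 0.5592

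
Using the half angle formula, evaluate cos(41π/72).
cos(41π/72) = -√((1 + cos 41π/36)/2) = -0.2164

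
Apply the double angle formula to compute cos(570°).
cos(570°) = 1 - 2sin²285° = -√3/2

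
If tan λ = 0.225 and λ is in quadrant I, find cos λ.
cos λ = 0.9756 (using tan²λ + 1 = sec²λ)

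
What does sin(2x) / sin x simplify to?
sin(2x) / sin x = 2 cos x (using Double angle)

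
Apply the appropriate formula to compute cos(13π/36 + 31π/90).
cos(13π/36 + 31π/90) = cos 13π/36 cos 31π/90 - sin 13π/36 sin 31π/90 = -0.6018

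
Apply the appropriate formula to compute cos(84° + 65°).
cos(84° + 65°) = cos 84° cos 65° - sin 84° sin 65° = -0.8572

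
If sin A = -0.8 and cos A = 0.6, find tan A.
tan A = sin A / cos A = -1.333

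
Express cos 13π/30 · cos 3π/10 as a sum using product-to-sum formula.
cos 13π/30 cos 3π/10 = (1/2)[cos(13π/30-3π/10) + cos(13π/30+3π/10)]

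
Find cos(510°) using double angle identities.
cos(510°) = cos²255° - sin²255° = -√3/2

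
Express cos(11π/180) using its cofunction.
cos(11π/180) = sin(π/2 - 11π/180) = sin(79π/180)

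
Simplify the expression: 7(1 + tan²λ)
7(1 + tan²λ) = 7(sec²λ) (using Pythagorean identity)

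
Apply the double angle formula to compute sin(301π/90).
sin(301π/90) = 2 sin 301π/180 cos 301π/180 = -0.8829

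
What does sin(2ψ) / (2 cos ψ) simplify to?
sin(2ψ) / (2 cos ψ) = sin ψ (using Double angle)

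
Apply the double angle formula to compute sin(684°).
sin(684°) = 2 sin 342° cos 342° = -0.5878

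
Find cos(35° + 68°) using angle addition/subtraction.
cos(35° + 68°) = cos 35° cos 68° - sin 35° sin 68° = -0.225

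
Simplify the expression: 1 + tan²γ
1 + tan²γ = sec²γ (using Pythagorean identity)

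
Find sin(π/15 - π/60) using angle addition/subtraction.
sin(π/15 - π/60) = sin π/15 cos π/60 - cos π/15 sin π/60 = 0.1564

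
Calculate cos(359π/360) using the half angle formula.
cos(359π/360) = -√((1 + cos 359π/180)/2) = -1.0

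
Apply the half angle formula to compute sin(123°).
sin(123°) = √((1 - cos 246°)/2) = 0.8387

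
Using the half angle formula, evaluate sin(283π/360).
sin(283π/360) = √((1 - cos 283π/180)/2) = 0.6225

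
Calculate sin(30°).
sin(30°) = 1/2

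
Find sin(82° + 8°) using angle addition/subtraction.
sin(82° + 8°) = sin 82° cos 8° + cos 82° sin 8° = 1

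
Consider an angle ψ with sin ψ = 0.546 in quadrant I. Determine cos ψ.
cos ψ = √(1 - sin²ψ) = 0.8378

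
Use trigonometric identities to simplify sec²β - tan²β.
sec²β - tan²β = 1 (using Pythagorean identity)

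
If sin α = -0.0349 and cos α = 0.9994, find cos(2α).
cos(2α) = cos²α - sin²α = 0.9976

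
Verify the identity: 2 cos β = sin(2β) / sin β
RHS = 2 sin β cos β / sin β = 2 cos β = LHS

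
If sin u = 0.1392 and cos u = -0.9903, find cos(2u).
cos(2u) = cos²u - sin²u = 0.9613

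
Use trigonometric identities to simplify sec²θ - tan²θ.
sec²θ - tan²θ = 1 (using Pythagorean identity)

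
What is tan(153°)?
tan(153°) = -0.5095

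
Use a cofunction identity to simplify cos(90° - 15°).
cos(90° - 15°) = sin(15°)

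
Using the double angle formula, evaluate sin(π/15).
sin(π/15) = 2 sin π/30 cos π/30 = 0.2079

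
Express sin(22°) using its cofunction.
sin(22°) = cos(90° - 22°) = cos(68°)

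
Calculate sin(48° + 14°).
sin(48° + 14°) = sin 48° cos 14° + cos 48° sin 14° = 0.8829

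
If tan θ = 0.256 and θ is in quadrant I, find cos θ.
cos θ = 0.9688 (using tan²θ + 1 = sec²θ)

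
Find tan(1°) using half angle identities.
tan(1°) = sin 2° / (1 + cos 2°) = 0.01746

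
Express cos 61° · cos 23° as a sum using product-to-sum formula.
cos 61° cos 23° = (1/2)[cos(61°-23°) + cos(61°+23°)]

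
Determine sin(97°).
sin(97°) = 0.9925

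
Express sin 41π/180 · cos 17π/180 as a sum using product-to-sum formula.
sin 41π/180 cos 17π/180 = (1/2)[sin(41π/180+17π/180) + sin(41π/180-17π/180)]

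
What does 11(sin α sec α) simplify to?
11(sin α sec α) = 11(tan α) (using Reciprocal + quotient)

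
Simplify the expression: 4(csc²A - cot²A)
4(csc²A - cot²A) = 4 (using Pythagorean identity)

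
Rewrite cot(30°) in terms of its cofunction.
cot(30°) = tan(90° - 30°) = tan(60°)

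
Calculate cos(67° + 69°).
cos(67° + 69°) = cos 67° cos 69° - sin 67° sin 69° = -0.7193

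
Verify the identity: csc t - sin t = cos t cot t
LHS = 1/sin t - sin t = (1 - sin²t)/sin t = cos²t/sin t = cos t · (cos t/sin t) = cos t cot t = RHS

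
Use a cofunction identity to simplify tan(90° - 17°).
tan(90° - 17°) = cot(17°)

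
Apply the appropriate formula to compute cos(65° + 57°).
cos(65° + 57°) = cos 65° cos 57° - sin 65° sin 57° = -0.5299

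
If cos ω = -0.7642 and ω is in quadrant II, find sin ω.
sin ω = 0.645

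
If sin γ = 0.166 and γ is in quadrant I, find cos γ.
cos γ = 0.9861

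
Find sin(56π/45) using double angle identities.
sin(56π/45) = 2 sin 28π/45 cos 28π/45 = -0.6947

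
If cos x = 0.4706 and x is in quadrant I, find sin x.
sin x = 0.8823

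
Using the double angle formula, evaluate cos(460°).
cos(460°) = cos²230° - sin²230° = -0.1736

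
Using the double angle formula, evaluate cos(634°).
cos(634°) = cos²317° - sin²317° = 0.06976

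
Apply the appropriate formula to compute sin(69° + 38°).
sin(69° + 38°) = sin 69° cos 38° + cos 69° sin 38° = 0.9563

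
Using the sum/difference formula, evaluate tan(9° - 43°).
tan(9° - 43°) = (tan 9° - tan 43°)/(1 + tan 9° tan 43°) = -0.6745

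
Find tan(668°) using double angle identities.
tan(668°) = 2 tan 334° / (1 - tan²334°) = -1.28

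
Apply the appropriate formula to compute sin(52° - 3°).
sin(52° - 3°) = sin 52° cos 3° - cos 52° sin 3° = 0.7547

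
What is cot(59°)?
cot(59°) = 0.6009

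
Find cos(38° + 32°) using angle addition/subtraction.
cos(38° + 32°) = cos 38° cos 32° - sin 38° sin 32° = 0.342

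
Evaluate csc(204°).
csc(204°) = -2.459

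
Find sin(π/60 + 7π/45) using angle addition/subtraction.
sin(π/60 + 7π/45) = sin π/60 cos 7π/45 + cos π/60 sin 7π/45 = 0.515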